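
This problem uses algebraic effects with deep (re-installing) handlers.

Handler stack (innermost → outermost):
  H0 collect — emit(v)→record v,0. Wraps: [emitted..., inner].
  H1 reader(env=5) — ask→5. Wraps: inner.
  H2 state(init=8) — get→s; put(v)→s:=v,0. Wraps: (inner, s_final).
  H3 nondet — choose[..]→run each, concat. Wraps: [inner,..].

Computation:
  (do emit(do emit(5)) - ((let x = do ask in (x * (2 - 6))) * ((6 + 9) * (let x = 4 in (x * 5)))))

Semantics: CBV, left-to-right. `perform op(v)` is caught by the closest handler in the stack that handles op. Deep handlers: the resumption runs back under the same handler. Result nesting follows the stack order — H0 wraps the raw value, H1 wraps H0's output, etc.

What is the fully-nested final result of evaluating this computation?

Working:
emit(5) @ H0 ⇒ out+=5
emit(0) @ H0 ⇒ out+=0
ask @ H1 ⇒ 5
H0 returns [5, 0, 6000]
H1 returns [5, 0, 6000]
H2 returns ([5, 0, 6000], 8)
H3 returns [([5, 0, 6000], 8)]
= [([5, 0, 6000], 8)]

Answer: [([5, 0, 6000], 8)]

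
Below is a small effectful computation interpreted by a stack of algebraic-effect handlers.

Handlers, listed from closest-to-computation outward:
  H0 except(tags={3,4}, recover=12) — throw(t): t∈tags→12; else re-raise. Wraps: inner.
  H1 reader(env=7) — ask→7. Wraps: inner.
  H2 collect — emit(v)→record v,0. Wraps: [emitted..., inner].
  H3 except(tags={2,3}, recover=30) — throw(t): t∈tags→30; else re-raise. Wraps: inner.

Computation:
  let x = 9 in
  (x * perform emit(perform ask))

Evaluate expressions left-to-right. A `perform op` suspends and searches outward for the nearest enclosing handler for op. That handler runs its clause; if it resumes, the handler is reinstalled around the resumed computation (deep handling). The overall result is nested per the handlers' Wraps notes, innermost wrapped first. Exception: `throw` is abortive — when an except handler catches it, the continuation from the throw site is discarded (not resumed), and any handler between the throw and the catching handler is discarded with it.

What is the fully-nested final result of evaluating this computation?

Working:
ask @ H1 ⇒ 7
emit(7) @ H2 ⇒ out+=7
H0 returns 0
H1 returns 0
H2 returns [7, 0]
H3 returns [7, 0]
= [7, 0]

Answer: [7, 0]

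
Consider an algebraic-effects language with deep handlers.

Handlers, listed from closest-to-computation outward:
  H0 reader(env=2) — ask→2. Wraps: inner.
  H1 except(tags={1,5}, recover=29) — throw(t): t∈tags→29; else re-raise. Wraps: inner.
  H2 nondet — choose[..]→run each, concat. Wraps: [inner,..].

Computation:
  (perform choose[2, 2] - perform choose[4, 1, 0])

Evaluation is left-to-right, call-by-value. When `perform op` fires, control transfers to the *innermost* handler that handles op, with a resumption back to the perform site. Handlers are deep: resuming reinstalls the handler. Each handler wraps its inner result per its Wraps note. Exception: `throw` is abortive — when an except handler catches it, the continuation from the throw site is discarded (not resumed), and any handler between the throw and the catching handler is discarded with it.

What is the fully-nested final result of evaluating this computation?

Answer: [-2, 1, 2, -2, 1, 2]

Evaluation trace:
choose[2, 2] @ H2
  branch[0] choose=2:
    choose[4, 1, 0] @ H2
      branch[0] choose=4:
        H0 returns -2
        H1 returns -2
        H2 returns [-2]
      branch[1] choose=1:
        H0 returns 1
        H1 returns 1
        H2 returns [1]
      branch[2] choose=0:
        H0 returns 2
        H1 returns 2
        H2 returns [2]
  branch[1] choose=2:
    choose[4, 1, 0] @ H2
      branch[0] choose=4:
        H0 returns -2
        H1 returns -2
        H2 returns [-2]
      branch[1] choose=1:
        H0 returns 1
        H1 returns 1
        H2 returns [1]
      branch[2] choose=0:
        H0 returns 2
        H1 returns 2
        H2 returns [2]
= [-2, 1, 2, -2, 1, 2]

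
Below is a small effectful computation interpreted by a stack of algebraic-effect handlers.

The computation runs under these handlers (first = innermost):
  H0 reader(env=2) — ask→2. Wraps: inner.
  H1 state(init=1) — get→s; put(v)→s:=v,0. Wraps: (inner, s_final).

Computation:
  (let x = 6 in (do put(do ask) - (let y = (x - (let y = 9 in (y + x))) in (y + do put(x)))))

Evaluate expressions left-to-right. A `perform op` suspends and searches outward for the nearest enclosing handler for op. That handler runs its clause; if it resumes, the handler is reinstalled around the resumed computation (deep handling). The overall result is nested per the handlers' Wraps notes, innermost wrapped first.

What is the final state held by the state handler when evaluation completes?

Evaluation trace:
ask @ H0 ⇒ 2
put(2) @ H1 ⇒ s:=2
put(6) @ H1 ⇒ s:=6
H0 returns 9
H1 returns (9, 6)
= (9, 6)

Answer: 6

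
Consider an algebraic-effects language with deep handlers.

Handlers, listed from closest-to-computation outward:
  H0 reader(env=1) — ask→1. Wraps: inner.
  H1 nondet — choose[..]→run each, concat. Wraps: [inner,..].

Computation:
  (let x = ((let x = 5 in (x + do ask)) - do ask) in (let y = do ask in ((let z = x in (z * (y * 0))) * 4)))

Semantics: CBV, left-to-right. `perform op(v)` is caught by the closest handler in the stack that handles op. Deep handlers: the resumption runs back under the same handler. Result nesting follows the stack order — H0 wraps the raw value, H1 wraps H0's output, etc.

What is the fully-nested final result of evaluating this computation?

Answer: [0]

Step-by-step:
ask @ H0 ⇒ 1
ask @ H0 ⇒ 1
ask @ H0 ⇒ 1
H0 returns 0
H1 returns [0]
= [0]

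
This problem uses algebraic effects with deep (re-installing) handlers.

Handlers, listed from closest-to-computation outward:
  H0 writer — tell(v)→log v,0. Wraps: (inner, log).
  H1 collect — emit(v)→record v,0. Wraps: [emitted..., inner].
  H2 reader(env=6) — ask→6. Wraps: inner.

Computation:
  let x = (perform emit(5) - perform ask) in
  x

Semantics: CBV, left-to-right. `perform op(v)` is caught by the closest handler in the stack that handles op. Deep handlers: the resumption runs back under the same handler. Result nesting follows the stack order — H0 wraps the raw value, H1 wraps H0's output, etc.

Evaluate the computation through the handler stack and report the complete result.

Answer: [5, (-6, ())]

Step-by-step:
emit(5) @ H1 ⇒ out+=5
ask @ H2 ⇒ 6
H0 returns (-6, ())
H1 returns [5, (-6, ())]
H2 returns [5, (-6, ())]
= [5, (-6, ())]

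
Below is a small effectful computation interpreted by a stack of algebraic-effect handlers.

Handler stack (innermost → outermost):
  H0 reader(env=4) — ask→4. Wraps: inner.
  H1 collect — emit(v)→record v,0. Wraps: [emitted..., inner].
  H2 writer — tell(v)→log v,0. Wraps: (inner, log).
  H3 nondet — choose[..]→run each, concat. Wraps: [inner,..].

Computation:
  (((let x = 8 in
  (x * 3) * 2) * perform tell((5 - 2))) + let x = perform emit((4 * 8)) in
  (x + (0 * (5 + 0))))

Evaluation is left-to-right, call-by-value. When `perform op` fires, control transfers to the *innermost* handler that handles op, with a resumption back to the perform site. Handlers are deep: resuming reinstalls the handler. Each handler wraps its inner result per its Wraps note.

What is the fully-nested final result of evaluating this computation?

Answer: [([32, 0], (3))]

Step-by-step:
tell(3) @ H2 ⇒ log+=3
emit(32) @ H1 ⇒ out+=32
H0 returns 0
H1 returns [32, 0]
H2 returns ([32, 0], (3))
H3 returns [([32, 0], (3))]
= [([32, 0], (3))]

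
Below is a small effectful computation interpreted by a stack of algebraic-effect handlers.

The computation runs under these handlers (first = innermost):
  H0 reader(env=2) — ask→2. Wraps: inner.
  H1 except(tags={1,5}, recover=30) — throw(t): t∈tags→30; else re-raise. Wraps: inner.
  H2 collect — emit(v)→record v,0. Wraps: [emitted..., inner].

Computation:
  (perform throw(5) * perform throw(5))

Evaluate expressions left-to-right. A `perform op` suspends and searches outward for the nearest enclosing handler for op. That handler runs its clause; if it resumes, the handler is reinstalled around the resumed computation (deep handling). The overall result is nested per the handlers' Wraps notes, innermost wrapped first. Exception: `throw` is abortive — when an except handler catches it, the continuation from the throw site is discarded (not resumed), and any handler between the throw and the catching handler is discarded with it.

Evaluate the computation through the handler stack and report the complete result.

Working:
throw(5) @ H1 caught ⇒ 30
H2 returns [30]
= [30]

Answer: [30]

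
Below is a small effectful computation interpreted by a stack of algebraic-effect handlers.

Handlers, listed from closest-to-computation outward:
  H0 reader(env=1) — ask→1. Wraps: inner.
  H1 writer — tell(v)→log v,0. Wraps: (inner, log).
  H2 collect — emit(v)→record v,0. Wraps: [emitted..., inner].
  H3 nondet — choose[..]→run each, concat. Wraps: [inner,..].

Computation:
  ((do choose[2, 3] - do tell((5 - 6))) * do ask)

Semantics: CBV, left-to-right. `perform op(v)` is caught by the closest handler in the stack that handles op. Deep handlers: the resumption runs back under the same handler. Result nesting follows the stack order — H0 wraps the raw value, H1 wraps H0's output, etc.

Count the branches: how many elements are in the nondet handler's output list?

Answer: 2

Evaluation trace:
choose[2, 3] @ H3
  branch[0] choose=2:
    tell(-1) @ H1 ⇒ log+=-1
    ask @ H0 ⇒ 1
    H0 returns 2
    H1 returns (2, (-1))
    H2 returns [(2, (-1))]
    H3 returns [[(2, (-1))]]
  branch[1] choose=3:
    tell(-1) @ H1 ⇒ log+=-1
    ask @ H0 ⇒ 1
    H0 returns 3
    H1 returns (3, (-1))
    H2 returns [(3, (-1))]
    H3 returns [[(3, (-1))]]
= [[(2, (-1))], [(3, (-1))]]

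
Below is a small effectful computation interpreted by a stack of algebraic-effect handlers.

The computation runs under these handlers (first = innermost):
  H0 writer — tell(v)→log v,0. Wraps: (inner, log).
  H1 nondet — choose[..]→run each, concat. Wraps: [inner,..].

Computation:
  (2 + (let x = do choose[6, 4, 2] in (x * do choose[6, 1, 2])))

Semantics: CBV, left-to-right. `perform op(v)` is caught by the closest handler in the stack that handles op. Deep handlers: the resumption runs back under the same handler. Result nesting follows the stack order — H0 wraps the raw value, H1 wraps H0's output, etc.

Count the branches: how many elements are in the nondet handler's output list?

Answer: 9

Evaluation trace:
choose[6, 4, 2] @ H1
  branch[0] choose=6:
    choose[6, 1, 2] @ H1
      branch[0] choose=6:
        H0 returns (38, ())
        H1 returns [(38, ())]
      branch[1] choose=1:
        H0 returns (8, ())
        H1 returns [(8, ())]
      branch[2] choose=2:
        H0 returns (14, ())
        H1 returns [(14, ())]
  branch[1] choose=4:
    choose[6, 1, 2] @ H1
      branch[0] choose=6:
        H0 returns (26, ())
        H1 returns [(26, ())]
      branch[1] choose=1:
        H0 returns (6, ())
        H1 returns [(6, ())]
      branch[2] choose=2:
        H0 returns (10, ())
        H1 returns [(10, ())]
  branch[2] choose=2:
    choose[6, 1, 2] @ H1
      branch[0] choose=6:
        H0 returns (14, ())
        H1 returns [(14, ())]
      branch[1] choose=1:
        H0 returns (4, ())
        H1 returns [(4, ())]
      branch[2] choose=2:
        H0 returns (6, ())
        H1 returns [(6, ())]
= [(38, ()), (8, ()), (14, ()), (26, ()), (6, ()), (10, ()), (14, ()), (4, ()), (6, ())]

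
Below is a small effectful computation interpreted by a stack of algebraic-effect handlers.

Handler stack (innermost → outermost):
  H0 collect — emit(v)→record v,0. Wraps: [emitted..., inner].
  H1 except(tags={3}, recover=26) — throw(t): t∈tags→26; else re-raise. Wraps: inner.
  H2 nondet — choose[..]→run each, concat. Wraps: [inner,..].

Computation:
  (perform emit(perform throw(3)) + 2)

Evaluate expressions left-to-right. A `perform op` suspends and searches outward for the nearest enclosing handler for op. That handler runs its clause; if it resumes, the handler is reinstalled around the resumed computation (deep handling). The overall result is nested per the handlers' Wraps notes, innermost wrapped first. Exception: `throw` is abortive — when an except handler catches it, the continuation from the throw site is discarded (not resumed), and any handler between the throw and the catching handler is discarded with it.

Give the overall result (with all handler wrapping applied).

Working:
throw(3) @ H1 caught ⇒ 26
H2 returns [26]
= [26]

Answer: [26]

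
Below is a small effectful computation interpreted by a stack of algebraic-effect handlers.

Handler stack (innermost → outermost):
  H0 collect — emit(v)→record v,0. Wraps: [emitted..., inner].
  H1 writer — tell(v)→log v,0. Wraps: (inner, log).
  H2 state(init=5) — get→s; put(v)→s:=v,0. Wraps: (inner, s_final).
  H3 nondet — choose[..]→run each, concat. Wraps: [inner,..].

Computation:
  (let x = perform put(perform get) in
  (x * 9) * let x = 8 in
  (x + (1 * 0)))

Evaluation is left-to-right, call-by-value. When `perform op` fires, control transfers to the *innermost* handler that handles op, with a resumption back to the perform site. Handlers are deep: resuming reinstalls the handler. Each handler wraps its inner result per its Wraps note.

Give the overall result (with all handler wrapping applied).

Answer: [(([0], ()), 5)]

Step-by-step:
get @ H2 ⇒ 5
put(5) @ H2 ⇒ s:=5
H0 returns [0]
H1 returns ([0], ())
H2 returns (([0], ()), 5)
H3 returns [(([0], ()), 5)]
= [(([0], ()), 5)]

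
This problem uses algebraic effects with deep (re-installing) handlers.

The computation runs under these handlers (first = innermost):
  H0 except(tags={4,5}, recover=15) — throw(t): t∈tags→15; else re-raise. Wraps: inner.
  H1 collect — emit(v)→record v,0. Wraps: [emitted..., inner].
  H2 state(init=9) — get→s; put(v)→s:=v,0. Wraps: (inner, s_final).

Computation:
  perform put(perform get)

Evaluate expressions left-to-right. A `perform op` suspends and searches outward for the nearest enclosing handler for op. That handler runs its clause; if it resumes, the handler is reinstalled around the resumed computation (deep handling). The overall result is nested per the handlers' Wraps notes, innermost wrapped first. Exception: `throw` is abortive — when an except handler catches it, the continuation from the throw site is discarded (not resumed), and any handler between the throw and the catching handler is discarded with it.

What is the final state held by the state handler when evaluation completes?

Evaluation trace:
get @ H2 ⇒ 9
put(9) @ H2 ⇒ s:=9
H0 returns 0
H1 returns [0]
H2 returns ([0], 9)
= ([0], 9)

Answer: 9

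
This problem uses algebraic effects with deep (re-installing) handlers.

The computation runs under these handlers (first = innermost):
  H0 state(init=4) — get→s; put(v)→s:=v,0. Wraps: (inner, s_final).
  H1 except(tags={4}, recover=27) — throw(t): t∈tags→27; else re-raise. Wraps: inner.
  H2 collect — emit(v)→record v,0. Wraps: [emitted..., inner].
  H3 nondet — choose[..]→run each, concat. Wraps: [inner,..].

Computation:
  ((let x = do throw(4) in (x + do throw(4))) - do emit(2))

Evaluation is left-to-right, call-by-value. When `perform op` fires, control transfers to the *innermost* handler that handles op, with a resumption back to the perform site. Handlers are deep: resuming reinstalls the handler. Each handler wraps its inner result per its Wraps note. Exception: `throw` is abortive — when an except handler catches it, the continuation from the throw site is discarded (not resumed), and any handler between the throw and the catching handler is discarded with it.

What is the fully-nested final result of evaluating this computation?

Answer: [[27]]

Working:
throw(4) @ H1 caught ⇒ 27
H2 returns [27]
H3 returns [[27]]
= [[27]]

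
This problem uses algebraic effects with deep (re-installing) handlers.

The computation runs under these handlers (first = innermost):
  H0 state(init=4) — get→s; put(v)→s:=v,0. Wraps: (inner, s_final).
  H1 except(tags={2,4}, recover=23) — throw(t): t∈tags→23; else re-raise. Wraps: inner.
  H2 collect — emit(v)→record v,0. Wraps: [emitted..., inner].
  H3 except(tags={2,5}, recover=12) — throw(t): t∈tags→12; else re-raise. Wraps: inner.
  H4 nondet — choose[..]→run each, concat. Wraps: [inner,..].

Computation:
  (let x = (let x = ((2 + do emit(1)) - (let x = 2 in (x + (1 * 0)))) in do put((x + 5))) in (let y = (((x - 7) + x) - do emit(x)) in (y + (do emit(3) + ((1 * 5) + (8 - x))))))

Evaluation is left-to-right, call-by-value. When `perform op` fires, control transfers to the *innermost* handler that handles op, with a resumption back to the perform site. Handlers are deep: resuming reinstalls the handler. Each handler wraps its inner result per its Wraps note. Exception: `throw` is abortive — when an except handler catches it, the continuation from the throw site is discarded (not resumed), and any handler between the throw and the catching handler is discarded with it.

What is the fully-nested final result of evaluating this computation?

Answer: [[1, 0, 3, (6, 5)]]

Evaluation trace:
emit(1) @ H2 ⇒ out+=1
put(5) @ H0 ⇒ s:=5
emit(0) @ H2 ⇒ out+=0
emit(3) @ H2 ⇒ out+=3
H0 returns (6, 5)
H1 returns (6, 5)
H2 returns [1, 0, 3, (6, 5)]
H3 returns [1, 0, 3, (6, 5)]
H4 returns [[1, 0, 3, (6, 5)]]
= [[1, 0, 3, (6, 5)]]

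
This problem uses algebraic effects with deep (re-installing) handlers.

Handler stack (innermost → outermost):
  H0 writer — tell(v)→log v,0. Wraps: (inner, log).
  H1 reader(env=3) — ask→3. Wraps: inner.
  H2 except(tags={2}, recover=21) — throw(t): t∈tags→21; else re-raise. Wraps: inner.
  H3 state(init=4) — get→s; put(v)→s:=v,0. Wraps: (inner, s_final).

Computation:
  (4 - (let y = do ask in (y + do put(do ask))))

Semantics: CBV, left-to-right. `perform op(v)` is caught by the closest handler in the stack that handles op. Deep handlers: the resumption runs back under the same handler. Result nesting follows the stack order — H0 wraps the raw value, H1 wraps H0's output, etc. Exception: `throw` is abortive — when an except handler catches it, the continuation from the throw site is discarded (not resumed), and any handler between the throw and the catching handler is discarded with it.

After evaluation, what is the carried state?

Answer: 3

Working:
ask @ H1 ⇒ 3
ask @ H1 ⇒ 3
put(3) @ H3 ⇒ s:=3
H0 returns (1, ())
H1 returns (1, ())
H2 returns (1, ())
H3 returns ((1, ()), 3)
= ((1, ()), 3)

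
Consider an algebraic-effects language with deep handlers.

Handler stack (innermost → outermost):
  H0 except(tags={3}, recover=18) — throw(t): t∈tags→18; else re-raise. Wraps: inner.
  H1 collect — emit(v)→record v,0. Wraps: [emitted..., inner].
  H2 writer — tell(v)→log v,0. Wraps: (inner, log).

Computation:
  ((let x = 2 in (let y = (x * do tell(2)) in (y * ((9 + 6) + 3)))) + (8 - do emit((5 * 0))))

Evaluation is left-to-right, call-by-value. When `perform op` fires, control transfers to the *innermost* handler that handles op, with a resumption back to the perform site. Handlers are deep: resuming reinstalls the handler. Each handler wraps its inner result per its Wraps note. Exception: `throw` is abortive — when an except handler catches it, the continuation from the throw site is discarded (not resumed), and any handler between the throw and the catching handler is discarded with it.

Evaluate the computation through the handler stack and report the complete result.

Working:
tell(2) @ H2 ⇒ log+=2
emit(0) @ H1 ⇒ out+=0
H0 returns 8
H1 returns [0, 8]
H2 returns ([0, 8], (2))
= ([0, 8], (2))

Answer: ([0, 8], (2))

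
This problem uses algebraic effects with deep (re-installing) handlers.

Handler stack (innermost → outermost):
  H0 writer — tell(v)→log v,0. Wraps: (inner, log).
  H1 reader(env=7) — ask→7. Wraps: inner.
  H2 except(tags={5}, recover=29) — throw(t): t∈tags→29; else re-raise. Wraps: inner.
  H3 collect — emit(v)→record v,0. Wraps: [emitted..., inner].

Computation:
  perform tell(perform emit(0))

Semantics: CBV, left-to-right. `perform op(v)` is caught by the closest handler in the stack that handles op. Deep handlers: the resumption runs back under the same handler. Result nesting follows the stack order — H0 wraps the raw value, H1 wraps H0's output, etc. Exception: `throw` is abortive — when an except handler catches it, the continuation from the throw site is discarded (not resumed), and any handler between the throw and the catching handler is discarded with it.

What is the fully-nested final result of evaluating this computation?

Answer: [0, (0, (0))]

Working:
emit(0) @ H3 ⇒ out+=0
tell(0) @ H0 ⇒ log+=0
H0 returns (0, (0))
H1 returns (0, (0))
H2 returns (0, (0))
H3 returns [0, (0, (0))]
= [0, (0, (0))]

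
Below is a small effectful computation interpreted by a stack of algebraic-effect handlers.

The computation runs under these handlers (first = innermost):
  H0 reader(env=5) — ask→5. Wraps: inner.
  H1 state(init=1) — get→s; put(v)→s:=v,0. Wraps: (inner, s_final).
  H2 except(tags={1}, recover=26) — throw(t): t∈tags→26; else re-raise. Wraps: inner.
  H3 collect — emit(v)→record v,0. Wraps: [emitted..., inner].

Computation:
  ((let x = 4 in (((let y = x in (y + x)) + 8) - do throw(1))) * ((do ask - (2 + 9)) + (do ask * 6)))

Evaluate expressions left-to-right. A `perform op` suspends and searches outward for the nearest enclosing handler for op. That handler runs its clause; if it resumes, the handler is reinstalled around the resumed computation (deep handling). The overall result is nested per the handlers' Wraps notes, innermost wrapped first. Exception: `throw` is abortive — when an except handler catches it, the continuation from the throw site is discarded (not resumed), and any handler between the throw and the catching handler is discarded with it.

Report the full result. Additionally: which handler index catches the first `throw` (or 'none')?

Answer: [26] ; first throw caught by: H2

Working:
throw(1) @ H2 caught ⇒ 26
H3 returns [26]
= [26]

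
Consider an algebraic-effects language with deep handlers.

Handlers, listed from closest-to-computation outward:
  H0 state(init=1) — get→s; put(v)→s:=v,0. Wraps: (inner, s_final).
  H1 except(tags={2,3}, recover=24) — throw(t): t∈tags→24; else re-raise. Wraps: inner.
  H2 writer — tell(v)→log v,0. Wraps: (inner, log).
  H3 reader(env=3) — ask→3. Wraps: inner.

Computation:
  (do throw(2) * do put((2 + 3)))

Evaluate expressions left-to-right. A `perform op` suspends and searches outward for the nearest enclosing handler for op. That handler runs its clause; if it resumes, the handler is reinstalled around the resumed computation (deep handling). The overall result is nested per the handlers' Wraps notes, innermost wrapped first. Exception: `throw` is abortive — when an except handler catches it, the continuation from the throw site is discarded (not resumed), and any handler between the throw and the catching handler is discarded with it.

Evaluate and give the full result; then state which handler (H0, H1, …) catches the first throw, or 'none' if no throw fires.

Step-by-step:
throw(2) @ H1 caught ⇒ 24
H2 returns (24, ())
H3 returns (24, ())
= (24, ())

Answer: (24, ()) ; first throw caught by: H1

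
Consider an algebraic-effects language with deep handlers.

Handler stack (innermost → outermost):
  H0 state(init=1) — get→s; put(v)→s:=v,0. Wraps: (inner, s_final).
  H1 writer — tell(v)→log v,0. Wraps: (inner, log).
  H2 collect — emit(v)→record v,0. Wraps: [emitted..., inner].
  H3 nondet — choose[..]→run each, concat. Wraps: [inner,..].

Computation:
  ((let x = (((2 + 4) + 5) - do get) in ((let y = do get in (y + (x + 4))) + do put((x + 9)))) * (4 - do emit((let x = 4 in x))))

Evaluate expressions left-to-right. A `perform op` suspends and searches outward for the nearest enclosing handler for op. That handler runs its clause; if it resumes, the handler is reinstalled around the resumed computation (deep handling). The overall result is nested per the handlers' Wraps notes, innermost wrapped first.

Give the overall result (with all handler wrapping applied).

Answer: [[4, ((60, 19), ())]]

Step-by-step:
get @ H0 ⇒ 1
get @ H0 ⇒ 1
put(19) @ H0 ⇒ s:=19
emit(4) @ H2 ⇒ out+=4
H0 returns (60, 19)
H1 returns ((60, 19), ())
H2 returns [4, ((60, 19), ())]
H3 returns [[4, ((60, 19), ())]]
= [[4, ((60, 19), ())]]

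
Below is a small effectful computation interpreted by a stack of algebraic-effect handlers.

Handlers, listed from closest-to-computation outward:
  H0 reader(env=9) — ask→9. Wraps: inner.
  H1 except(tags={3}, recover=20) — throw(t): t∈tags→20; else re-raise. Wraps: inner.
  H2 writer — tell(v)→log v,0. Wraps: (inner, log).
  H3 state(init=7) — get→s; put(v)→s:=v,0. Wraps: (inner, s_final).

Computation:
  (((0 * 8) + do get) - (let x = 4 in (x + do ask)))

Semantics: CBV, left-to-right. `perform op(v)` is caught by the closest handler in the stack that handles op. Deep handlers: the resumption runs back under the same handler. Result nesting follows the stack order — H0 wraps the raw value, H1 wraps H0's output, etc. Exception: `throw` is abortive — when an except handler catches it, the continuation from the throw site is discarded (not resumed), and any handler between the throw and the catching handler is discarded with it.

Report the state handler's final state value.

Answer: 7

Working:
get @ H3 ⇒ 7
ask @ H0 ⇒ 9
H0 returns -6
H1 returns -6
H2 returns (-6, ())
H3 returns ((-6, ()), 7)
= ((-6, ()), 7)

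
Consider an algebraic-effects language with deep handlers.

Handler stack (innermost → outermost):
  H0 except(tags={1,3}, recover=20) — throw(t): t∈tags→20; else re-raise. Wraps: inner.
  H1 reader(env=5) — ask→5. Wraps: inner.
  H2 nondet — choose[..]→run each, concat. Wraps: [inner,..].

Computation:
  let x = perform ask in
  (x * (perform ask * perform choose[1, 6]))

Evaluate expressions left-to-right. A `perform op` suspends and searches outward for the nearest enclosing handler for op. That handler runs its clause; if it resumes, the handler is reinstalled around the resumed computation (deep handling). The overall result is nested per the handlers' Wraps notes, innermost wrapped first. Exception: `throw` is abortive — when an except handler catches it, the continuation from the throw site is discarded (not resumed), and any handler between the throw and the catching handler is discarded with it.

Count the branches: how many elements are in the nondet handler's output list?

Answer: 2

Evaluation trace:
ask @ H1 ⇒ 5
ask @ H1 ⇒ 5
choose[1, 6] @ H2
  branch[0] choose=1:
    H0 returns 25
    H1 returns 25
    H2 returns [25]
  branch[1] choose=6:
    H0 returns 150
    H1 returns 150
    H2 returns [150]
= [25, 150]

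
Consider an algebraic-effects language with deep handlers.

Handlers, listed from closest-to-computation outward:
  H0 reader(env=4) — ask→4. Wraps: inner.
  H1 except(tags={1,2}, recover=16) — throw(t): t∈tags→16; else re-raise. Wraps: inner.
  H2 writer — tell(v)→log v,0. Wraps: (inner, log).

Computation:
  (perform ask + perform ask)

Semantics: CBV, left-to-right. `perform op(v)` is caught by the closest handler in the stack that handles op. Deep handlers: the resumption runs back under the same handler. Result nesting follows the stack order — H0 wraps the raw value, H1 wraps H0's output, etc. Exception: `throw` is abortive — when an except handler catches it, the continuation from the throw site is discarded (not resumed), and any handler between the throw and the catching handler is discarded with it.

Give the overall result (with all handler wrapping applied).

Working:
ask @ H0 ⇒ 4
ask @ H0 ⇒ 4
H0 returns 8
H1 returns 8
H2 returns (8, ())
= (8, ())

Answer: (8, ())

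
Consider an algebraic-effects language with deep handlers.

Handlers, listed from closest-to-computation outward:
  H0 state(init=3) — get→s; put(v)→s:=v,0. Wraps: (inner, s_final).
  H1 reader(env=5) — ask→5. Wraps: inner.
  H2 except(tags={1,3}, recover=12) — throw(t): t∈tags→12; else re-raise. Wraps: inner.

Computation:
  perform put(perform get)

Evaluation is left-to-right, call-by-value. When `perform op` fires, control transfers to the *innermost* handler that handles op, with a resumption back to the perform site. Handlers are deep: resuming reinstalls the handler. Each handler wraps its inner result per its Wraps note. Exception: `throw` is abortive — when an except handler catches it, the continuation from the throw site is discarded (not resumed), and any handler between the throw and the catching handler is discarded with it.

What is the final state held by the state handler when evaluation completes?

Working:
get @ H0 ⇒ 3
put(3) @ H0 ⇒ s:=3
H0 returns (0, 3)
H1 returns (0, 3)
H2 returns (0, 3)
= (0, 3)

Answer: 3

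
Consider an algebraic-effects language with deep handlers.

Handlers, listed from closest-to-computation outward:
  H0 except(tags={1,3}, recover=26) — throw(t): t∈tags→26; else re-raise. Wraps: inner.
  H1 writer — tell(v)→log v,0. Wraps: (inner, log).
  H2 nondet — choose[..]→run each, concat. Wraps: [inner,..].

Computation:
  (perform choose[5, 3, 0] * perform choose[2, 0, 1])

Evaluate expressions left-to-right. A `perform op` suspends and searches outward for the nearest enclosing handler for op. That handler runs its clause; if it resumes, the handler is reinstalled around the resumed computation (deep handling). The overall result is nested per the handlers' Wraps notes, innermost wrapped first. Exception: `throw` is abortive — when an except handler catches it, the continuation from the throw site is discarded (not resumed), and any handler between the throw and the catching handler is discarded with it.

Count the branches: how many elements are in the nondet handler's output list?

Step-by-step:
choose[5, 3, 0] @ H2
  branch[0] choose=5:
    choose[2, 0, 1] @ H2
      branch[0] choose=2:
        H0 returns 10
        H1 returns (10, ())
        H2 returns [(10, ())]
      branch[1] choose=0:
        H0 returns 0
        H1 returns (0, ())
        H2 returns [(0, ())]
      branch[2] choose=1:
        H0 returns 5
        H1 returns (5, ())
        H2 returns [(5, ())]
  branch[1] choose=3:
    choose[2, 0, 1] @ H2
      branch[0] choose=2:
        H0 returns 6
        H1 returns (6, ())
        H2 returns [(6, ())]
      branch[1] choose=0:
        H0 returns 0
        H1 returns (0, ())
        H2 returns [(0, ())]
      branch[2] choose=1:
        H0 returns 3
        H1 returns (3, ())
        H2 returns [(3, ())]
  branch[2] choose=0:
    choose[2, 0, 1] @ H2
      branch[0] choose=2:
        H0 returns 0
        H1 returns (0, ())
        H2 returns [(0, ())]
      branch[1] choose=0:
        H0 returns 0
        H1 returns (0, ())
        H2 returns [(0, ())]
      branch[2] choose=1:
        H0 returns 0
        H1 returns (0, ())
        H2 returns [(0, ())]
= [(10, ()), (0, ()), (5, ()), (6, ()), (0, ()), (3, ()), (0, ()), (0, ()), (0, ())]

Answer: 9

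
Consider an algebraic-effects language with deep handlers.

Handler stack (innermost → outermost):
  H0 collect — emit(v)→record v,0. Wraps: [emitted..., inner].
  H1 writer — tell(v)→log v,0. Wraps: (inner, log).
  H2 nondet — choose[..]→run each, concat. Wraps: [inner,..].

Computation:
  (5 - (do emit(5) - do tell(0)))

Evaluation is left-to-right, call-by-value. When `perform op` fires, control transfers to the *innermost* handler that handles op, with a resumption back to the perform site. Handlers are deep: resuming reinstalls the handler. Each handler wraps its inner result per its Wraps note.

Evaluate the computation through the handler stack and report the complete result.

Answer: [([5, 5], (0))]

Step-by-step:
emit(5) @ H0 ⇒ out+=5
tell(0) @ H1 ⇒ log+=0
H0 returns [5, 5]
H1 returns ([5, 5], (0))
H2 returns [([5, 5], (0))]
= [([5, 5], (0))]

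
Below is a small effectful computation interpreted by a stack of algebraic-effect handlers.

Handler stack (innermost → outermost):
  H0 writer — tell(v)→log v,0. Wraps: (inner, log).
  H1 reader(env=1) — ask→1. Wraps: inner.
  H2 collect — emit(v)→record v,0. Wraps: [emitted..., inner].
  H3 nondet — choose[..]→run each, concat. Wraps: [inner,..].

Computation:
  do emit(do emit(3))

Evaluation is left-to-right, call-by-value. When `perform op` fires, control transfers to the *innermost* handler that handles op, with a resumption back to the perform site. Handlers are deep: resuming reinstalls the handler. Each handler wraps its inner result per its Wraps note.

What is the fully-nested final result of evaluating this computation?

Working:
emit(3) @ H2 ⇒ out+=3
emit(0) @ H2 ⇒ out+=0
H0 returns (0, ())
H1 returns (0, ())
H2 returns [3, 0, (0, ())]
H3 returns [[3, 0, (0, ())]]
= [[3, 0, (0, ())]]

Answer: [[3, 0, (0, ())]]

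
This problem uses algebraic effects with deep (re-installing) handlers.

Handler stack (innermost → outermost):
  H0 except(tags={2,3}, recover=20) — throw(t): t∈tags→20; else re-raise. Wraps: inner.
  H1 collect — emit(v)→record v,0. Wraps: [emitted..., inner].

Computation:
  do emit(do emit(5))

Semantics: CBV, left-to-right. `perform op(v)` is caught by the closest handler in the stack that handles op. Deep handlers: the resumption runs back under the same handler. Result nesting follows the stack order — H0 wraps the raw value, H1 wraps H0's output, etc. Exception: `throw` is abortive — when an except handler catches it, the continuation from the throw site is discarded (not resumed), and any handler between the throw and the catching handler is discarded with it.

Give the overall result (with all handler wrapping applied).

Working:
emit(5) @ H1 ⇒ out+=5
emit(0) @ H1 ⇒ out+=0
H0 returns 0
H1 returns [5, 0, 0]
= [5, 0, 0]

Answer: [5, 0, 0]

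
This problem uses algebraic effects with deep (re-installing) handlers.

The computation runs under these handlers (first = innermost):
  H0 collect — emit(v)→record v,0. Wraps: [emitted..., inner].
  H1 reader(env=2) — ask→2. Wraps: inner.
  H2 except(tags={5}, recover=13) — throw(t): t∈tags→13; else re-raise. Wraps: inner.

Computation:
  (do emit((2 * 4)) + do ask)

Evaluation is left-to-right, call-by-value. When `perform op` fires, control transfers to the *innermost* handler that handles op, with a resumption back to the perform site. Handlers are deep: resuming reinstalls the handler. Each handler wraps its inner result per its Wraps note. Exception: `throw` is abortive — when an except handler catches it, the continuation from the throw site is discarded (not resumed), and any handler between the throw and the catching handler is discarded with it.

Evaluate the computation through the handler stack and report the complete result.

Answer: [8, 2]

Evaluation trace:
emit(8) @ H0 ⇒ out+=8
ask @ H1 ⇒ 2
H0 returns [8, 2]
H1 returns [8, 2]
H2 returns [8, 2]
= [8, 2]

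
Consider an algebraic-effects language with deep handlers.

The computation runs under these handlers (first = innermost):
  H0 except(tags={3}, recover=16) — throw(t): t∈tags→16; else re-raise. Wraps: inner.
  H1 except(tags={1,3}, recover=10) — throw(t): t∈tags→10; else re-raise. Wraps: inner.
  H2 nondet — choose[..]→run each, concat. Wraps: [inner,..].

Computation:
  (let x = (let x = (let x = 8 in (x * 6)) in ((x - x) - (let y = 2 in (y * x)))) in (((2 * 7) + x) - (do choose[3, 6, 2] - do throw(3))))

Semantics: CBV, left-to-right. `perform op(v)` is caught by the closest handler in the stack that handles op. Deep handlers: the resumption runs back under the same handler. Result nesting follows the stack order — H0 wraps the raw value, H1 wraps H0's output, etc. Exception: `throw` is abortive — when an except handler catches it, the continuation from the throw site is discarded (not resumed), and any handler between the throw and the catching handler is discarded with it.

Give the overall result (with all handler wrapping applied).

Answer: [16, 16, 16]

Step-by-step:
choose[3, 6, 2] @ H2
  branch[0] choose=3:
    throw(3) @ H0 caught ⇒ 16
    H1 returns 16
    H2 returns [16]
  branch[1] choose=6:
    throw(3) @ H0 caught ⇒ 16
    H1 returns 16
    H2 returns [16]
  branch[2] choose=2:
    throw(3) @ H0 caught ⇒ 16
    H1 returns 16
    H2 returns [16]
= [16, 16, 16]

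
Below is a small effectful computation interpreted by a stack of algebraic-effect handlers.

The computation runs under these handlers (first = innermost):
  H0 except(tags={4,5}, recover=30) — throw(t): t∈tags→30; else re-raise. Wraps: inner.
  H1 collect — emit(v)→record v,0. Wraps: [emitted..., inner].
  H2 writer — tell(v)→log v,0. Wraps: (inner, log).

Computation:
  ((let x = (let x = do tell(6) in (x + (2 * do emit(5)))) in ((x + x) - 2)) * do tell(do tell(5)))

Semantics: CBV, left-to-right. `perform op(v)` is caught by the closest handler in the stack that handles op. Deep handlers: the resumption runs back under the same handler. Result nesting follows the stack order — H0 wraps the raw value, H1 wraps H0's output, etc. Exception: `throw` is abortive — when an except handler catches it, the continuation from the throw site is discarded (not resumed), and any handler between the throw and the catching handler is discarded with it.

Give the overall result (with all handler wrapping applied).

Step-by-step:
tell(6) @ H2 ⇒ log+=6
emit(5) @ H1 ⇒ out+=5
tell(5) @ H2 ⇒ log+=5
tell(0) @ H2 ⇒ log+=0
H0 returns 0
H1 returns [5, 0]
H2 returns ([5, 0], (6, 5, 0))
= ([5, 0], (6, 5, 0))

Answer: ([5, 0], (6, 5, 0))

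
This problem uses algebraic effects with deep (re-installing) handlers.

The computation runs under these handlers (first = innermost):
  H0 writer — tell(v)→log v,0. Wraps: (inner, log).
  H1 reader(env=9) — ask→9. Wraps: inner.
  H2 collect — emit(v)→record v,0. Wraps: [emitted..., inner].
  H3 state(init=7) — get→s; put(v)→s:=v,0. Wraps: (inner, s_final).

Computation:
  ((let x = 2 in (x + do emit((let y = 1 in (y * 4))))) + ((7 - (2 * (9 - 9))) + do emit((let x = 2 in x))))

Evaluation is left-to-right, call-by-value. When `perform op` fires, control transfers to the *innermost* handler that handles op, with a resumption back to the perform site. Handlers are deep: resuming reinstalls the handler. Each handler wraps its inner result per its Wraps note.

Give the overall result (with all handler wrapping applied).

Answer: ([4, 2, (9, ())], 7)

Evaluation trace:
emit(4) @ H2 ⇒ out+=4
emit(2) @ H2 ⇒ out+=2
H0 returns (9, ())
H1 returns (9, ())
H2 returns [4, 2, (9, ())]
H3 returns ([4, 2, (9, ())], 7)
= ([4, 2, (9, ())], 7)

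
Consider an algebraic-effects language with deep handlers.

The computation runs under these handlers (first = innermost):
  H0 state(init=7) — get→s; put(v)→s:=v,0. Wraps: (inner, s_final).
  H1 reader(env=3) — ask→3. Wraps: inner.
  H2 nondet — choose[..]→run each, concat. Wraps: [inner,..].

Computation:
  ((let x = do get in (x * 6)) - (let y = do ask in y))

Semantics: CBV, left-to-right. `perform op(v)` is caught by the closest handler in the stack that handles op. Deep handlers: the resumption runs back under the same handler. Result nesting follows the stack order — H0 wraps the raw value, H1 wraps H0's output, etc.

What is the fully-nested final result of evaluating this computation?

Evaluation trace:
get @ H0 ⇒ 7
ask @ H1 ⇒ 3
H0 returns (39, 7)
H1 returns (39, 7)
H2 returns [(39, 7)]
= [(39, 7)]

Answer: [(39, 7)]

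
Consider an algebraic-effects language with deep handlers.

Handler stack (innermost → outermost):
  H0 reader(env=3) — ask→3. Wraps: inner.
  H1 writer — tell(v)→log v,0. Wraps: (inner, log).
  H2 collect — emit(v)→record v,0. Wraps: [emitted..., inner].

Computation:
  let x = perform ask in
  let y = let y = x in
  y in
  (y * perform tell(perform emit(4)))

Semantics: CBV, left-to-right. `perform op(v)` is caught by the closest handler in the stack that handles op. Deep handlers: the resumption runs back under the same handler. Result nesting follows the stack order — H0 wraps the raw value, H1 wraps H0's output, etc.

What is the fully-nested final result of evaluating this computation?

Answer: [4, (0, (0))]

Evaluation trace:
ask @ H0 ⇒ 3
emit(4) @ H2 ⇒ out+=4
tell(0) @ H1 ⇒ log+=0
H0 returns 0
H1 returns (0, (0))
H2 returns [4, (0, (0))]
= [4, (0, (0))]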